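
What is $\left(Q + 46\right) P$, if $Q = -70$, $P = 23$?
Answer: $-552$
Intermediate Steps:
$\left(Q + 46\right) P = \left(-70 + 46\right) 23 = \left(-24\right) 23 = -552$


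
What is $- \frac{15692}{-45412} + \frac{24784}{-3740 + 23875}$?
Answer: $\frac{360362357}{228592655} \approx 1.5764$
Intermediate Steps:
$- \frac{15692}{-45412} + \frac{24784}{-3740 + 23875} = \left(-15692\right) \left(- \frac{1}{45412}\right) + \frac{24784}{20135} = \frac{3923}{11353} + 24784 \cdot \frac{1}{20135} = \frac{3923}{11353} + \frac{24784}{20135} = \frac{360362357}{228592655}$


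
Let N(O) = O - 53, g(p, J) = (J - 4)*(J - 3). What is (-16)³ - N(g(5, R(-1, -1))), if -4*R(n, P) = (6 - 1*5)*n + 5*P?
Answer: -16187/4 ≈ -4046.8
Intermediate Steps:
R(n, P) = -5*P/4 - n/4 (R(n, P) = -((6 - 1*5)*n + 5*P)/4 = -((6 - 5)*n + 5*P)/4 = -(1*n + 5*P)/4 = -(n + 5*P)/4 = -5*P/4 - n/4)
g(p, J) = (-4 + J)*(-3 + J)
N(O) = -53 + O
(-16)³ - N(g(5, R(-1, -1))) = (-16)³ - (-53 + (12 + (-5/4*(-1) - ¼*(-1))² - 7*(-5/4*(-1) - ¼*(-1)))) = -4096 - (-53 + (12 + (5/4 + ¼)² - 7*(5/4 + ¼))) = -4096 - (-53 + (12 + (3/2)² - 7*3/2)) = -4096 - (-53 + (12 + 9/4 - 21/2)) = -4096 - (-53 + 15/4) = -4096 - 1*(-197/4) = -4096 + 197/4 = -16187/4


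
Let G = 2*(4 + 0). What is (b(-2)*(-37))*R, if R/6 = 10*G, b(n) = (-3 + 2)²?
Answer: -17760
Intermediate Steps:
b(n) = 1 (b(n) = (-1)² = 1)
G = 8 (G = 2*4 = 8)
R = 480 (R = 6*(10*8) = 6*80 = 480)
(b(-2)*(-37))*R = (1*(-37))*480 = -37*480 = -17760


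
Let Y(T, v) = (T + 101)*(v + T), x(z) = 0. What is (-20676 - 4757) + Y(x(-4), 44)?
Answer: -20989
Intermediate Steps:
Y(T, v) = (101 + T)*(T + v)
(-20676 - 4757) + Y(x(-4), 44) = (-20676 - 4757) + (0² + 101*0 + 101*44 + 0*44) = -25433 + (0 + 0 + 4444 + 0) = -25433 + 4444 = -20989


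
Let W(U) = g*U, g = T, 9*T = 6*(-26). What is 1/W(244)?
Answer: -3/12688 ≈ -0.00023644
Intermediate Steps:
T = -52/3 (T = (6*(-26))/9 = (⅑)*(-156) = -52/3 ≈ -17.333)
g = -52/3 ≈ -17.333
W(U) = -52*U/3
1/W(244) = 1/(-52/3*244) = 1/(-12688/3) = -3/12688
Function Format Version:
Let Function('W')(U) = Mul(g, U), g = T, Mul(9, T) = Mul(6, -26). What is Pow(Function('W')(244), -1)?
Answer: Rational(-3, 12688) ≈ -0.00023644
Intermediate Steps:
T = Rational(-52, 3) (T = Mul(Rational(1, 9), Mul(6, -26)) = Mul(Rational(1, 9), -156) = Rational(-52, 3) ≈ -17.333)
g = Rational(-52, 3) ≈ -17.333
Function('W')(U) = Mul(Rational(-52, 3), U)
Pow(Function('W')(244), -1) = Pow(Mul(Rational(-52, 3), 244), -1) = Pow(Rational(-12688, 3), -1) = Rational(-3, 12688)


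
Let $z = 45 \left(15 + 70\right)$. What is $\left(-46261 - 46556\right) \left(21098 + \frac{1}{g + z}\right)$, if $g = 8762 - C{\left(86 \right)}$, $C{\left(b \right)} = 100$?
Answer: $- \frac{24452706127959}{12487} \approx -1.9583 \cdot 10^{9}$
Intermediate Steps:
$z = 3825$ ($z = 45 \cdot 85 = 3825$)
$g = 8662$ ($g = 8762 - 100 = 8662$)
$\left(-46261 - 46556\right) \left(21098 + \frac{1}{g + z}\right) = \left(-46261 - 46556\right) \left(21098 + \frac{1}{8662 + 3825}\right) = - 92817 \left(21098 + \frac{1}{12487}\right) = \left(-92817\right) \frac{263450727}{12487} = - \frac{24452706127959}{12487}$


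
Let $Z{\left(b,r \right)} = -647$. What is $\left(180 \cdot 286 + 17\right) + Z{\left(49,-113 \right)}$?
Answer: $50850$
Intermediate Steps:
$\left(180 \cdot 286 + 17\right) + Z{\left(49,-113 \right)} = \left(180 \cdot 286 + 17\right) - 647 = \left(51480 + 17\right) - 647 = 51497 - 647 = 50850$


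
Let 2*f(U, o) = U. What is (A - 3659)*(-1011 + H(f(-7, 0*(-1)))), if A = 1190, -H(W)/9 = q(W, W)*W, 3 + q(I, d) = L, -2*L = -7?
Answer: 9829089/4 ≈ 2.4573e+6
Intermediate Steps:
L = 7/2 (L = -1/2*(-7) = 7/2 ≈ 3.5000)
q(I, d) = 1/2 (q(I, d) = -3 + 7/2 = 1/2)
f(U, o) = U/2
H(W) = -9*W/2
(A - 3659)*(-1011 + H(f(-7, 0*(-1)))) = (1190 - 3659)*(-1011 - 9*(-7)/4) = -2469*(-1011 - 9/2*(-7/2)) = -2469*(-1011 + 63/4) = -2469*(-3981/4) = 9829089/4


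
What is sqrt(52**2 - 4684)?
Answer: 6*I*sqrt(55) ≈ 44.497*I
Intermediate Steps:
sqrt(52**2 - 4684) = sqrt(2704 - 4684) = sqrt(-1980) = 6*I*sqrt(55)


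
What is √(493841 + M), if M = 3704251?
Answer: 2*√1049523 ≈ 2048.9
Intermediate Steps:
√(493841 + M) = √(493841 + 3704251) = √4198092 = 2*√1049523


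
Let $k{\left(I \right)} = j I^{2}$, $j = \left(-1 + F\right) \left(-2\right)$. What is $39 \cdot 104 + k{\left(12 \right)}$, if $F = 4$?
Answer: $3192$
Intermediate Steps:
$j = -6$ ($j = \left(-1 + 4\right) \left(-2\right) = 3 \left(-2\right) = -6$)
$k{\left(I \right)} = - 6 I^{2}$
$39 \cdot 104 + k{\left(12 \right)} = 39 \cdot 104 - 6 \cdot 12^{2} = 4056 - 864 = 3192$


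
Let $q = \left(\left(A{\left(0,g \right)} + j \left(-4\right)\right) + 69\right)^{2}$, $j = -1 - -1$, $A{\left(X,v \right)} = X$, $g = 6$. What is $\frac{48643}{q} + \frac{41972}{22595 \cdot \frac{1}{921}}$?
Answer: $\frac{185141313917}{107574795} \approx 1721.0$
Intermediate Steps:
$j = 0$ ($j = -1 + 1 = 0$)
$q = 4761$ ($q = \left(\left(0 + 0 \left(-4\right)\right) + 69\right)^{2} = \left(\left(0 + 0\right) + 69\right)^{2} = \left(0 + 69\right)^{2} = 69^{2} = 4761$)
$\frac{48643}{q} + \frac{41972}{22595 \cdot \frac{1}{921}} = \frac{48643}{4761} + \frac{41972}{22595 \cdot \frac{1}{921}} = 48643 \cdot \frac{1}{4761} + \frac{41972}{22595 \cdot \frac{1}{921}} = \frac{48643}{4761} + \frac{41972}{\frac{22595}{921}} = \frac{48643}{4761} + 41972 \cdot \frac{921}{22595} = \frac{48643}{4761} + \frac{38656212}{22595} = \frac{185141313917}{107574795}$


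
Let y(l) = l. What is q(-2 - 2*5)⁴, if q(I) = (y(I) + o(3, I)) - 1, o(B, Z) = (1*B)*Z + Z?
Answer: 13845841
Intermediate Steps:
o(B, Z) = Z + B*Z (o(B, Z) = B*Z + Z = Z + B*Z)
q(I) = -1 + 5*I (q(I) = (I + I*(1 + 3)) - 1 = (I + I*4) - 1 = (I + 4*I) - 1 = 5*I - 1 = -1 + 5*I)
q(-2 - 2*5)⁴ = (-1 + 5*(-2 - 2*5))⁴ = (-1 + 5*(-2 - 10))⁴ = (-1 + 5*(-12))⁴ = (-1 - 60)⁴ = (-61)⁴ = 13845841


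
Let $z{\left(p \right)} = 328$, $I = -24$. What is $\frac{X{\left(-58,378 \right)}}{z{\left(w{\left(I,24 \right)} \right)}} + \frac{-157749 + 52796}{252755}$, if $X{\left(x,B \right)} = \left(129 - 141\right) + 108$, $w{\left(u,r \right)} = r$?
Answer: $- \frac{1270013}{10362955} \approx -0.12255$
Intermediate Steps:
$X{\left(x,B \right)} = 96$ ($X{\left(x,B \right)} = -12 + 108 = 96$)
$\frac{X{\left(-58,378 \right)}}{z{\left(w{\left(I,24 \right)} \right)}} + \frac{-157749 + 52796}{252755} = \frac{96}{328} + \frac{-157749 + 52796}{252755} = 96 \cdot \frac{1}{328} - \frac{104953}{252755} = \frac{12}{41} - \frac{104953}{252755} = - \frac{1270013}{10362955}$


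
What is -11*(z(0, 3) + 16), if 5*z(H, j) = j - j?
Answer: -176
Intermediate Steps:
z(H, j) = 0 (z(H, j) = (j - j)/5 = (1/5)*0 = 0)
-11*(z(0, 3) + 16) = -11*(0 + 16) = -11*16 = -176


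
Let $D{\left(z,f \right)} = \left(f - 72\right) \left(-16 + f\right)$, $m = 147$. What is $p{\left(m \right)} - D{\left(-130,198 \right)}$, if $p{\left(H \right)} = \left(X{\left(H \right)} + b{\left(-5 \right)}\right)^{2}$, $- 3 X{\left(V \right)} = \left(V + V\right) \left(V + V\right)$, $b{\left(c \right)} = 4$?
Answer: $829877932$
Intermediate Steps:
$X{\left(V \right)} = - \frac{4 V^{2}}{3}$ ($X{\left(V \right)} = - \frac{\left(V + V\right) \left(V + V\right)}{3} = - \frac{2 V 2 V}{3} = - \frac{4 V^{2}}{3}$)
$D{\left(z,f \right)} = \left(-72 + f\right) \left(-16 + f\right)$
$p{\left(H \right)} = \left(4 - \frac{4 H^{2}}{3}\right)^{2}$ ($p{\left(H \right)} = \left(- \frac{4 H^{2}}{3} + 4\right)^{2} = \left(4 - \frac{4 H^{2}}{3}\right)^{2}$)
$p{\left(m \right)} - D{\left(-130,198 \right)} = \frac{16 \left(-3 + 147^{2}\right)^{2}}{9} - \left(1152 + 198^{2} - 17424\right) = \frac{16 \left(-3 + 21609\right)^{2}}{9} - \left(1152 + 39204 - 17424\right) = \frac{16 \cdot 21606^{2}}{9} - 22932 = \frac{16}{9} \cdot 466819236 - 22932 = 829900864 - 22932 = 829877932$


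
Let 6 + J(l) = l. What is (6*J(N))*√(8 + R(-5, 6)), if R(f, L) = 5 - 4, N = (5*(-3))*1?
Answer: -378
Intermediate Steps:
N = -15 (N = -15*1 = -15)
J(l) = -6 + l
R(f, L) = 1
(6*J(N))*√(8 + R(-5, 6)) = (6*(-6 - 15))*√(8 + 1) = (6*(-21))*√9 = -126*3 = -378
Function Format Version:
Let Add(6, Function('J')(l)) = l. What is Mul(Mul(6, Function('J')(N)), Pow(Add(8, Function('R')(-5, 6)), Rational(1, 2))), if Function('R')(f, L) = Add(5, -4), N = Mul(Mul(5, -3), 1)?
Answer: -378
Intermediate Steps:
N = -15 (N = Mul(-15, 1) = -15)
Function('J')(l) = Add(-6, l)
Function('R')(f, L) = 1
Mul(Mul(6, Function('J')(N)), Pow(Add(8, Function('R')(-5, 6)), Rational(1, 2))) = Mul(Mul(6, Add(-6, -15)), Pow(Add(8, 1), Rational(1, 2))) = Mul(Mul(6, -21), Pow(9, Rational(1, 2))) = Mul(-126, 3) = -378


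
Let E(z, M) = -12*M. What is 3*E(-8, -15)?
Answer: 540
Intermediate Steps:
3*E(-8, -15) = 3*(-12*(-15)) = 3*180 = 540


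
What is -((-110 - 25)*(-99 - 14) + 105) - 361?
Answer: -15721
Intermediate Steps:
-((-110 - 25)*(-99 - 14) + 105) - 361 = -(-135*(-113) + 105) - 361 = -(15255 + 105) - 361 = -1*15360 - 361 = -15360 - 361 = -15721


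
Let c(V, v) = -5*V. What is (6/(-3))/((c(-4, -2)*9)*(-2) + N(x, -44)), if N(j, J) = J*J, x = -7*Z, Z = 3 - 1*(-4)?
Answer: -1/788 ≈ -0.0012690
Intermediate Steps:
Z = 7 (Z = 3 + 4 = 7)
x = -49 (x = -7*7 = -49)
N(j, J) = J²
(6/(-3))/((c(-4, -2)*9)*(-2) + N(x, -44)) = (6/(-3))/((-5*(-4)*9)*(-2) + (-44)²) = (6*(-⅓))/((20*9)*(-2) + 1936) = -2/(180*(-2) + 1936) = -2/(-360 + 1936) = -2/1576 = (1/1576)*(-2) = -1/788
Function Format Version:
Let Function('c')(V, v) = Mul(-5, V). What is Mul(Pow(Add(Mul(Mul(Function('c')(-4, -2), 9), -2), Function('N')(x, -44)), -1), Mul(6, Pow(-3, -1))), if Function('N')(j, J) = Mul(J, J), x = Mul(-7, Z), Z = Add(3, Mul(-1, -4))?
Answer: Rational(-1, 788) ≈ -0.0012690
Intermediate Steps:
Z = 7 (Z = Add(3, 4) = 7)
x = -49 (x = Mul(-7, 7) = -49)
Function('N')(j, J) = Pow(J, 2)
Mul(Pow(Add(Mul(Mul(Function('c')(-4, -2), 9), -2), Function('N')(x, -44)), -1), Mul(6, Pow(-3, -1))) = Mul(Pow(Add(Mul(Mul(Mul(-5, -4), 9), -2), Pow(-44, 2)), -1), Mul(6, Pow(-3, -1))) = Mul(Pow(Add(Mul(Mul(20, 9), -2), 1936), -1), Mul(6, Rational(-1, 3))) = Mul(Pow(Add(Mul(180, -2), 1936), -1), -2) = Mul(Pow(Add(-360, 1936), -1), -2) = Mul(Pow(1576, -1), -2) = Mul(Rational(1, 1576), -2) = Rational(-1, 788)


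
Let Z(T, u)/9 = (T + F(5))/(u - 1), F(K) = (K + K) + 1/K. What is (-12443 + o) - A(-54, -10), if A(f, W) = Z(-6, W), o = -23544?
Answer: -1979096/55 ≈ -35984.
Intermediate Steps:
F(K) = 1/K + 2*K (F(K) = 2*K + 1/K = 1/K + 2*K)
Z(T, u) = 9*(51/5 + T)/(-1 + u) (Z(T, u) = 9*((T + (1/5 + 2*5))/(u - 1)) = 9*((T + (⅕ + 10))/(-1 + u)) = 9*((T + 51/5)/(-1 + u)) = 9*((51/5 + T)/(-1 + u)) = 9*(51/5 + T)/(-1 + u))
A(f, W) = 189/(5*(-1 + W)) (A(f, W) = 9*(51 + 5*(-6))/(5*(-1 + W)) = 9*(51 - 30)/(5*(-1 + W)) = (9/5)*21/(-1 + W) = 189/(5*(-1 + W)))
(-12443 + o) - A(-54, -10) = (-12443 - 23544) - 189/(5*(-1 - 10)) = -35987 - 189/(5*(-11)) = -35987 - 189*(-1)/(5*11) = -35987 - 1*(-189/55) = -35987 + 189/55 = -1979096/55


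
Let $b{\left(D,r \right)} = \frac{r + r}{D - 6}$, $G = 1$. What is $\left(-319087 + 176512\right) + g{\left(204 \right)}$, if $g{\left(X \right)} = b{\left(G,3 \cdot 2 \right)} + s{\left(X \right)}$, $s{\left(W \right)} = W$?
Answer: $- \frac{711867}{5} \approx -1.4237 \cdot 10^{5}$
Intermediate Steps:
$b{\left(D,r \right)} = \frac{2 r}{-6 + D}$
$g{\left(X \right)} = - \frac{12}{5} + X$ ($g{\left(X \right)} = \frac{2 \cdot 3 \cdot 2}{-6 + 1} + X = 2 \cdot 6 \frac{1}{-5} + X = 2 \cdot 6 \left(- \frac{1}{5}\right) + X = - \frac{12}{5} + X$)
$\left(-319087 + 176512\right) + g{\left(204 \right)} = \left(-319087 + 176512\right) + \left(- \frac{12}{5} + 204\right) = -142575 + \frac{1008}{5} = - \frac{711867}{5}$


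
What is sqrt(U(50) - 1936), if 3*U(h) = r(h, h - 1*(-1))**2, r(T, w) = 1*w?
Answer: I*sqrt(1069) ≈ 32.696*I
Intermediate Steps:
r(T, w) = w
U(h) = (1 + h)**2/3 (U(h) = (h - 1*(-1))**2/3 = (h + 1)**2/3 = (1 + h)**2/3)
sqrt(U(50) - 1936) = sqrt((1 + 50)**2/3 - 1936) = sqrt((1/3)*51**2 - 1936) = sqrt((1/3)*2601 - 1936) = sqrt(867 - 1936) = sqrt(-1069) = I*sqrt(1069)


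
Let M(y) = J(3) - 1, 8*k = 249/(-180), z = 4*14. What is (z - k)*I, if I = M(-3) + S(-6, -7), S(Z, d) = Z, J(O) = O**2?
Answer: 26963/240 ≈ 112.35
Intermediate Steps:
z = 56
k = -83/480 (k = (249/(-180))/8 = (249*(-1/180))/8 = (1/8)*(-83/60) = -83/480 ≈ -0.17292)
M(y) = 8 (M(y) = 3**2 - 1 = 9 - 1 = 8)
I = 2 (I = 8 - 6 = 2)
(z - k)*I = (56 - 1*(-83/480))*2 = (56 + 83/480)*2 = (26963/480)*2 = 26963/240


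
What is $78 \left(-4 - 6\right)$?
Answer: $-780$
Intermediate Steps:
$78 \left(-4 - 6\right) = 78 \left(-10\right) = -780$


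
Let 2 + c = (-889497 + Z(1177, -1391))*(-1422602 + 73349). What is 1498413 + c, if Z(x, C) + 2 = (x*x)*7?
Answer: -11883954472001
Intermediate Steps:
Z(x, C) = -2 + 7*x² (Z(x, C) = -2 + (x*x)*7 = -2 + x²*7 = -2 + 7*x²)
c = -11883955970414 (c = -2 + (-889497 + (-2 + 7*1177²))*(-1422602 + 73349) = -2 + (-889497 + (-2 + 7*1385329))*(-1349253) = -2 + (-889497 + (-2 + 9697303))*(-1349253) = -2 + (-889497 + 9697301)*(-1349253) = -2 + 8807804*(-1349253) = -2 - 11883955970412 = -11883955970414)
1498413 + c = 1498413 - 11883955970414 = -11883954472001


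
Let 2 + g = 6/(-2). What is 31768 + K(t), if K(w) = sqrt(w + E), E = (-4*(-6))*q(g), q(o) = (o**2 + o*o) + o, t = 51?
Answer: 31768 + sqrt(1131) ≈ 31802.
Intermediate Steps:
g = -5 (g = -2 + 6/(-2) = -2 + 6*(-1/2) = -2 - 3 = -5)
q(o) = o + 2*o**2 (q(o) = (o**2 + o**2) + o = 2*o**2 + o = o + 2*o**2)
E = 1080 (E = (-4*(-6))*(-5*(1 + 2*(-5))) = 24*(-5*(1 - 10)) = 24*(-5*(-9)) = 24*45 = 1080)
K(w) = sqrt(1080 + w) (K(w) = sqrt(w + 1080) = sqrt(1080 + w))
31768 + K(t) = 31768 + sqrt(1080 + 51) = 31768 + sqrt(1131)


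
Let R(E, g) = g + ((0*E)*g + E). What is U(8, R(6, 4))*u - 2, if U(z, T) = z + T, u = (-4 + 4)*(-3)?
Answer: -2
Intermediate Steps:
u = 0 (u = 0*(-3) = 0)
R(E, g) = E + g (R(E, g) = g + (0*g + E) = g + (0 + E) = g + E = E + g)
U(z, T) = T + z
U(8, R(6, 4))*u - 2 = ((6 + 4) + 8)*0 - 2 = (10 + 8)*0 - 2 = 18*0 - 2 = 0 - 2 = -2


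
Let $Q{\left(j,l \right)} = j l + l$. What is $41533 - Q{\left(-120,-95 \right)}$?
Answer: $30228$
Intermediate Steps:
$Q{\left(j,l \right)} = l + j l$
$41533 - Q{\left(-120,-95 \right)} = 41533 - - 95 \left(1 - 120\right) = 41533 - \left(-95\right) \left(-119\right) = 41533 - 11305 = 30228$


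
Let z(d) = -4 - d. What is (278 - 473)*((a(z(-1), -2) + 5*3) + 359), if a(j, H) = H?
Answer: -72540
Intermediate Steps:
(278 - 473)*((a(z(-1), -2) + 5*3) + 359) = (278 - 473)*((-2 + 5*3) + 359) = -195*((-2 + 15) + 359) = -195*(13 + 359) = -195*372 = -72540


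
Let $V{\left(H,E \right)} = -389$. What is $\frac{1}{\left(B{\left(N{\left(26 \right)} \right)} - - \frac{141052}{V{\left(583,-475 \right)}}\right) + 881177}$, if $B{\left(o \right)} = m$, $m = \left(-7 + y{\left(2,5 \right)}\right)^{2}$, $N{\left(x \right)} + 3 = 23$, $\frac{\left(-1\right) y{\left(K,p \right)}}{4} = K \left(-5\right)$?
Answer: $\frac{389}{343060422} \approx 1.1339 \cdot 10^{-6}$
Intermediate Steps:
$y{\left(K,p \right)} = 20 K$ ($y{\left(K,p \right)} = - 4 K \left(-5\right) = - 4 \left(- 5 K\right) = 20 K$)
$N{\left(x \right)} = 20$ ($N{\left(x \right)} = -3 + 23 = 20$)
$m = 1089$ ($m = \left(-7 + 20 \cdot 2\right)^{2} = \left(-7 + 40\right)^{2} = 33^{2} = 1089$)
$B{\left(o \right)} = 1089$
$\frac{1}{\left(B{\left(N{\left(26 \right)} \right)} - - \frac{141052}{V{\left(583,-475 \right)}}\right) + 881177} = \frac{1}{\left(1089 - - \frac{141052}{-389}\right) + 881177} = \frac{1}{\left(1089 - \left(-141052\right) \left(- \frac{1}{389}\right)\right) + 881177} = \frac{1}{\left(1089 - \frac{141052}{389}\right) + 881177} = \frac{1}{\frac{282569}{389} + 881177} = \frac{1}{\frac{343060422}{389}} = \frac{389}{343060422}$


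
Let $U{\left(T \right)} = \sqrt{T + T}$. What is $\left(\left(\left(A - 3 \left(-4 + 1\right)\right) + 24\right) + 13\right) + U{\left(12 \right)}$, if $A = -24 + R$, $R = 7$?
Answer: $29 + 2 \sqrt{6} \approx 33.899$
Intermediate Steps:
$U{\left(T \right)} = \sqrt{2} \sqrt{T}$ ($U{\left(T \right)} = \sqrt{2 T} = \sqrt{2} \sqrt{T}$)
$A = -17$ ($A = -24 + 7 = -17$)
$\left(\left(\left(A - 3 \left(-4 + 1\right)\right) + 24\right) + 13\right) + U{\left(12 \right)} = \left(\left(\left(-17 - 3 \left(-4 + 1\right)\right) + 24\right) + 13\right) + \sqrt{2} \sqrt{12} = \left(\left(\left(-17 - -9\right) + 24\right) + 13\right) + \sqrt{2} \cdot 2 \sqrt{3} = \left(\left(\left(-17 + 9\right) + 24\right) + 13\right) + 2 \sqrt{6} = \left(\left(-8 + 24\right) + 13\right) + 2 \sqrt{6} = \left(16 + 13\right) + 2 \sqrt{6} = 29 + 2 \sqrt{6}$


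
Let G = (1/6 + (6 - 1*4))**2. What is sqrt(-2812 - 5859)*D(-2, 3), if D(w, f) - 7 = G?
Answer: 421*I*sqrt(8671)/36 ≈ 1089.0*I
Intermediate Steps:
G = 169/36 (G = (1/6 + (6 - 4))**2 = (1/6 + 2)**2 = (13/6)**2 = 169/36 ≈ 4.6944)
D(w, f) = 421/36 (D(w, f) = 7 + 169/36 = 421/36)
sqrt(-2812 - 5859)*D(-2, 3) = sqrt(-2812 - 5859)*(421/36) = sqrt(-8671)*(421/36) = (I*sqrt(8671))*(421/36) = 421*I*sqrt(8671)/36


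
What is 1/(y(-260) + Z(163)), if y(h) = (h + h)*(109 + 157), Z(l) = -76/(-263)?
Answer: -263/36378084 ≈ -7.2296e-6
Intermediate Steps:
Z(l) = 76/263 (Z(l) = -76*(-1/263) = 76/263)
y(h) = 532*h (y(h) = (2*h)*266 = 532*h)
1/(y(-260) + Z(163)) = 1/(532*(-260) + 76/263) = 1/(-138320 + 76/263) = 1/(-36378084/263) = -263/36378084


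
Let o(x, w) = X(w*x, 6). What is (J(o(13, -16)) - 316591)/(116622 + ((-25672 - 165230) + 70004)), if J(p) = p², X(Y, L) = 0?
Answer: 316591/4276 ≈ 74.039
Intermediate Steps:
o(x, w) = 0
(J(o(13, -16)) - 316591)/(116622 + ((-25672 - 165230) + 70004)) = (0² - 316591)/(116622 + ((-25672 - 165230) + 70004)) = (0 - 316591)/(116622 + (-190902 + 70004)) = -316591/(116622 - 120898) = -316591/(-4276) = -316591*(-1/4276) = 316591/4276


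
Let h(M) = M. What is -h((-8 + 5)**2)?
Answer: -9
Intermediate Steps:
-h((-8 + 5)**2) = -(-8 + 5)**2 = -1*(-3)**2 = -1*9 = -9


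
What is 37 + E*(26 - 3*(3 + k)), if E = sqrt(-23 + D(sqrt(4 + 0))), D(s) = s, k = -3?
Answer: 37 + 26*I*sqrt(21) ≈ 37.0 + 119.15*I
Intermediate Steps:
E = I*sqrt(21) (E = sqrt(-23 + sqrt(4 + 0)) = sqrt(-23 + sqrt(4)) = sqrt(-23 + 2) = sqrt(-21) = I*sqrt(21) ≈ 4.5826*I)
37 + E*(26 - 3*(3 + k)) = 37 + (I*sqrt(21))*(26 - 3*(3 - 3)) = 37 + (I*sqrt(21))*(26 - 3*0) = 37 + (I*sqrt(21))*(26 + 0) = 37 + (I*sqrt(21))*26 = 37 + 26*I*sqrt(21)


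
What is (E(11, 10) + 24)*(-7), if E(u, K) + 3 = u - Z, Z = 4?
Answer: -196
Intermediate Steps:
E(u, K) = -7 + u (E(u, K) = -3 + (u - 1*4) = -3 + (u - 4) = -3 + (-4 + u) = -7 + u)
(E(11, 10) + 24)*(-7) = ((-7 + 11) + 24)*(-7) = (4 + 24)*(-7) = 28*(-7) = -196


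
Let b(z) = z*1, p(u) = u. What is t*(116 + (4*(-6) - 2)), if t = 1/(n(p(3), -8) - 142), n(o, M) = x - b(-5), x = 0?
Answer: -90/137 ≈ -0.65693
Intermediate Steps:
b(z) = z
n(o, M) = 5 (n(o, M) = 0 - 1*(-5) = 0 + 5 = 5)
t = -1/137 (t = 1/(5 - 142) = 1/(-137) = -1/137 ≈ -0.0072993)
t*(116 + (4*(-6) - 2)) = -(116 + (4*(-6) - 2))/137 = -(116 + (-24 - 2))/137 = -(116 - 26)/137 = -1/137*90 = -90/137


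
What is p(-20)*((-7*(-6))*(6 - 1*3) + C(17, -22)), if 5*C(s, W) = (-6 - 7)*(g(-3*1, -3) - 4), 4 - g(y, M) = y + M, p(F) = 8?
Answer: 4416/5 ≈ 883.20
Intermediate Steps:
g(y, M) = 4 - M - y (g(y, M) = 4 - (y + M) = 4 - (M + y) = 4 + (-M - y) = 4 - M - y)
C(s, W) = -78/5 (C(s, W) = ((-6 - 7)*((4 - 1*(-3) - (-3)) - 4))/5 = (-13*((4 + 3 - 1*(-3)) - 4))/5 = (-13*((4 + 3 + 3) - 4))/5 = (-13*(10 - 4))/5 = (-13*6)/5 = (⅕)*(-78) = -78/5)
p(-20)*((-7*(-6))*(6 - 1*3) + C(17, -22)) = 8*((-7*(-6))*(6 - 1*3) - 78/5) = 8*(42*(6 - 3) - 78/5) = 8*(42*3 - 78/5) = 8*(126 - 78/5) = 8*(552/5) = 4416/5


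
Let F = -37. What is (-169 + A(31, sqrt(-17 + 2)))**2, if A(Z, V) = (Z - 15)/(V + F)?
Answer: (1059461*sqrt(15) + 19435973*I)/(37*sqrt(15) + 677*I) ≈ 28706.0 + 15.172*I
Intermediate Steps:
A(Z, V) = (-15 + Z)/(-37 + V) (A(Z, V) = (Z - 15)/(V - 37) = (-15 + Z)/(-37 + V))
(-169 + A(31, sqrt(-17 + 2)))**2 = (-169 + (-15 + 31)/(-37 + sqrt(-17 + 2)))**2 = (-169 + 16/(-37 + sqrt(-15)))**2 = (-169 + 16/(-37 + I*sqrt(15)))**2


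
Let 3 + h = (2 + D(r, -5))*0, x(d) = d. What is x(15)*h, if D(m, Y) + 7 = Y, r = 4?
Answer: -45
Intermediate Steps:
D(m, Y) = -7 + Y
h = -3 (h = -3 + (2 + (-7 - 5))*0 = -3 + (2 - 12)*0 = -3 - 10*0 = -3 + 0 = -3)
x(15)*h = 15*(-3) = -45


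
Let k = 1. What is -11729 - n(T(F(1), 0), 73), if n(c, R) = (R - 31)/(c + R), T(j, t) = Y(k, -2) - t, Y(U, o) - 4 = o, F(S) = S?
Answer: -293239/25 ≈ -11730.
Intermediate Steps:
Y(U, o) = 4 + o
T(j, t) = 2 - t (T(j, t) = (4 - 2) - t = 2 - t)
n(c, R) = (-31 + R)/(R + c)
-11729 - n(T(F(1), 0), 73) = -11729 - (-31 + 73)/(73 + (2 - 1*0)) = -11729 - 42/(73 + (2 + 0)) = -11729 - 42/(73 + 2) = -11729 - 42/75 = -11729 - 1*14/25 = -11729 - 14/25 = -293239/25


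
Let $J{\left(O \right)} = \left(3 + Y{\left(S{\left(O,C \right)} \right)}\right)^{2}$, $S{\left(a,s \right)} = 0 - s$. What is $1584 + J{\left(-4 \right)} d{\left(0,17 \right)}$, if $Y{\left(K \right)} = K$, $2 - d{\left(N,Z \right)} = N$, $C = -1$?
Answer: $1616$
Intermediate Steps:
$d{\left(N,Z \right)} = 2 - N$
$S{\left(a,s \right)} = - s$
$J{\left(O \right)} = 16$ ($J{\left(O \right)} = \left(3 - -1\right)^{2} = \left(3 + 1\right)^{2} = 4^{2} = 16$)
$1584 + J{\left(-4 \right)} d{\left(0,17 \right)} = 1584 + 16 \left(2 - 0\right) = 1584 + 16 \left(2 + 0\right) = 1584 + 16 \cdot 2 = 1584 + 32 = 1616$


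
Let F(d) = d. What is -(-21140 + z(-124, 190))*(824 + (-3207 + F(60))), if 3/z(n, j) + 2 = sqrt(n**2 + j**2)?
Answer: -1263849142951/25736 + 6969*sqrt(12869)/25736 ≈ -4.9108e+7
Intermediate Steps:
z(n, j) = 3/(-2 + sqrt(j**2 + n**2)) (z(n, j) = 3/(-2 + sqrt(n**2 + j**2)) = 3/(-2 + sqrt(j**2 + n**2)))
-(-21140 + z(-124, 190))*(824 + (-3207 + F(60))) = -(-21140 + 3/(-2 + sqrt(190**2 + (-124)**2)))*(824 + (-3207 + 60)) = -(-21140 + 3/(-2 + sqrt(36100 + 15376)))*(824 - 3147) = -(-21140 + 3/(-2 + sqrt(51476)))*(-2323) = -(-21140 + 3/(-2 + 2*sqrt(12869)))*(-2323) = -(49108220 - 6969/(-2 + 2*sqrt(12869))) = -49108220 + 6969/(-2 + 2*sqrt(12869))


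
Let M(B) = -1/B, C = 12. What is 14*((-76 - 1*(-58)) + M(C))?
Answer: -1519/6 ≈ -253.17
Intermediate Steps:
14*((-76 - 1*(-58)) + M(C)) = 14*((-76 - 1*(-58)) - 1/12) = 14*((-76 + 58) - 1*1/12) = 14*(-18 - 1/12) = 14*(-217/12) = -1519/6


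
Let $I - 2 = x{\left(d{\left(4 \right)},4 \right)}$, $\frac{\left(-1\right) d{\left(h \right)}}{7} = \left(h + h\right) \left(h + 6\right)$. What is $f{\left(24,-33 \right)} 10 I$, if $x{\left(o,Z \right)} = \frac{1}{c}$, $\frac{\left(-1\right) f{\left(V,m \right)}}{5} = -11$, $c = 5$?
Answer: $1210$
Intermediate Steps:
$d{\left(h \right)} = - 14 h \left(6 + h\right)$ ($d{\left(h \right)} = - 7 \left(h + h\right) \left(h + 6\right) = - 7 \cdot 2 h \left(6 + h\right) = - 14 h \left(6 + h\right)$)
$f{\left(V,m \right)} = 55$ ($f{\left(V,m \right)} = \left(-5\right) \left(-11\right) = 55$)
$x{\left(o,Z \right)} = \frac{1}{5}$
$I = \frac{11}{5}$ ($I = 2 + \frac{1}{5} = \frac{11}{5} \approx 2.2$)
$f{\left(24,-33 \right)} 10 I = 55 \cdot 10 \cdot \frac{11}{5} = 550 \cdot \frac{11}{5} = 1210$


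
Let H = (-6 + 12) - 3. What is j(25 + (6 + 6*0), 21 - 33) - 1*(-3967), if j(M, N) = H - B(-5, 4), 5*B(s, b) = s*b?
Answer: 3974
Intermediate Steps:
B(s, b) = b*s/5 (B(s, b) = (s*b)/5 = (b*s)/5 = b*s/5)
H = 3 (H = 6 - 3 = 3)
j(M, N) = 7 (j(M, N) = 3 - 4*(-5)/5 = 3 - 1*(-4) = 3 + 4 = 7)
j(25 + (6 + 6*0), 21 - 33) - 1*(-3967) = 7 - 1*(-3967) = 7 + 3967 = 3974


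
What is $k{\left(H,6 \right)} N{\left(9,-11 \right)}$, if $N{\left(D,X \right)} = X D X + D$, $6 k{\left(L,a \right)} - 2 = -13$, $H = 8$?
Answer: $-2013$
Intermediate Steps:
$k{\left(L,a \right)} = - \frac{11}{6}$ ($k{\left(L,a \right)} = \frac{1}{3} + \frac{1}{6} \left(-13\right) = \frac{1}{3} - \frac{13}{6} = - \frac{11}{6}$)
$N{\left(D,X \right)} = D + D X^{2}$ ($N{\left(D,X \right)} = D X X + D = D X^{2} + D = D + D X^{2}$)
$k{\left(H,6 \right)} N{\left(9,-11 \right)} = - \frac{11 \cdot 9 \left(1 + \left(-11\right)^{2}\right)}{6} = - \frac{11 \cdot 9 \left(1 + 121\right)}{6} = - \frac{11 \cdot 9 \cdot 122}{6} = \left(- \frac{11}{6}\right) 1098 = -2013$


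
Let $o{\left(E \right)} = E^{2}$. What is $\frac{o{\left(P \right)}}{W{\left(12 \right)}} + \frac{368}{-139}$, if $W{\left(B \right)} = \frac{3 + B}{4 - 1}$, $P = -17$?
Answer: $\frac{38331}{695} \approx 55.153$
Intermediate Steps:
$W{\left(B \right)} = 1 + \frac{B}{3}$ ($W{\left(B \right)} = \frac{3 + B}{3} = \left(3 + B\right) \frac{1}{3} = 1 + \frac{B}{3}$)
$\frac{o{\left(P \right)}}{W{\left(12 \right)}} + \frac{368}{-139} = \frac{\left(-17\right)^{2}}{1 + \frac{1}{3} \cdot 12} + \frac{368}{-139} = \frac{289}{1 + 4} + 368 \left(- \frac{1}{139}\right) = \frac{289}{5} - \frac{368}{139} = \frac{38331}{695}$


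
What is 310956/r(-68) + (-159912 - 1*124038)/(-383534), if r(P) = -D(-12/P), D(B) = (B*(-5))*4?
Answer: 84478100482/958835 ≈ 88105.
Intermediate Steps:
D(B) = -20*B (D(B) = -5*B*4 = -20*B)
r(P) = -240/P (r(P) = -(-20)*(-12/P) = -240/P)
310956/r(-68) + (-159912 - 1*124038)/(-383534) = 310956/((-240/(-68))) + (-159912 - 1*124038)/(-383534) = 310956/((-240*(-1/68))) + (-159912 - 124038)*(-1/383534) = 310956/(60/17) - 283950*(-1/383534) = 310956*(17/60) + 141975/191767 = 440521/5 + 141975/191767 = 84478100482/958835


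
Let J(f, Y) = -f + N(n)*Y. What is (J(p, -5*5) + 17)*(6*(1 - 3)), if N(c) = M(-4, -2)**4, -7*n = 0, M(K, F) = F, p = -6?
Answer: 4524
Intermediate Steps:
n = 0 (n = -1/7*0 = 0)
N(c) = 16 (N(c) = (-2)**4 = 16)
J(f, Y) = -f + 16*Y
(J(p, -5*5) + 17)*(6*(1 - 3)) = ((-1*(-6) + 16*(-5*5)) + 17)*(6*(1 - 3)) = ((6 + 16*(-25)) + 17)*(6*(-2)) = ((6 - 400) + 17)*(-12) = (-394 + 17)*(-12) = -377*(-12) = 4524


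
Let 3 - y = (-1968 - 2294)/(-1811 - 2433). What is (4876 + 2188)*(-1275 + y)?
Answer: -9541044580/1061 ≈ -8.9925e+6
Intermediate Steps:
y = 4235/2122 (y = 3 - (-1968 - 2294)/(-1811 - 2433) = 3 - (-4262)/(-4244) = 3 - (-4262)*(-1)/4244 = 3 - 1*2131/2122 = 3 - 2131/2122 = 4235/2122 ≈ 1.9958)
(4876 + 2188)*(-1275 + y) = (4876 + 2188)*(-1275 + 4235/2122) = 7064*(-2701315/2122) = -9541044580/1061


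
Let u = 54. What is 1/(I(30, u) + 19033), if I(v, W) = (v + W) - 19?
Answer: 1/19098 ≈ 5.2362e-5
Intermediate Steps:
I(v, W) = -19 + W + v (I(v, W) = (W + v) - 19 = -19 + W + v)
1/(I(30, u) + 19033) = 1/((-19 + 54 + 30) + 19033) = 1/(65 + 19033) = 1/19098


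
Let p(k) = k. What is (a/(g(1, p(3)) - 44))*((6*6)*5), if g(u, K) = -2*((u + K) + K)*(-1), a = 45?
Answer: -270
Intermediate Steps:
g(u, K) = 2*u + 4*K (g(u, K) = -2*((K + u) + K)*(-1) = -2*(u + 2*K)*(-1) = (-4*K - 2*u)*(-1) = 2*u + 4*K)
(a/(g(1, p(3)) - 44))*((6*6)*5) = (45/((2*1 + 4*3) - 44))*((6*6)*5) = (45/((2 + 12) - 44))*(36*5) = (45/(14 - 44))*180 = (45/(-30))*180 = (45*(-1/30))*180 = -3/2*180 = -270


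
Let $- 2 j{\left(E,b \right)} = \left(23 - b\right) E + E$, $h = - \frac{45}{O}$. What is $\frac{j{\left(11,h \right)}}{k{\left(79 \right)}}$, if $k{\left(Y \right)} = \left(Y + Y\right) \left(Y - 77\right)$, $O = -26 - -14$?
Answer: $- \frac{891}{2528} \approx -0.35245$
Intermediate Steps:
$O = -12$ ($O = -26 + 14 = -12$)
$k{\left(Y \right)} = 2 Y \left(-77 + Y\right)$
$h = \frac{15}{4}$ ($h = - \frac{45}{-12} = \left(-45\right) \left(- \frac{1}{12}\right) = \frac{15}{4} \approx 3.75$)
$j{\left(E,b \right)} = - \frac{E}{2} - \frac{E \left(23 - b\right)}{2}$ ($j{\left(E,b \right)} = - \frac{\left(23 - b\right) E + E}{2} = - \frac{E \left(23 - b\right) + E}{2} = - \frac{E + E \left(23 - b\right)}{2} = - \frac{E}{2} - \frac{E \left(23 - b\right)}{2}$)
$\frac{j{\left(11,h \right)}}{k{\left(79 \right)}} = \frac{\frac{1}{2} \cdot 11 \left(-24 + \frac{15}{4}\right)}{2 \cdot 79 \left(-77 + 79\right)} = \frac{\frac{1}{2} \cdot 11 \left(- \frac{81}{4}\right)}{2 \cdot 79 \cdot 2} = - \frac{891}{8 \cdot 316} = \left(- \frac{891}{8}\right) \frac{1}{316} = - \frac{891}{2528}$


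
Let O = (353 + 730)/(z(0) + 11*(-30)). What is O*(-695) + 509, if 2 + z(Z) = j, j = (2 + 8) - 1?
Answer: 48268/17 ≈ 2839.3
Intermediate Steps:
j = 9 (j = 10 - 1 = 9)
z(Z) = 7 (z(Z) = -2 + 9 = 7)
O = -57/17 (O = (353 + 730)/(7 + 11*(-30)) = 1083/(7 - 330) = 1083/(-323) = 1083*(-1/323) = -57/17 ≈ -3.3529)
O*(-695) + 509 = -57/17*(-695) + 509 = 39615/17 + 509 = 48268/17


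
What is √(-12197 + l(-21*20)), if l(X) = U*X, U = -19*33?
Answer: √251143 ≈ 501.14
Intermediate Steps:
U = -627
l(X) = -627*X
√(-12197 + l(-21*20)) = √(-12197 - (-13167)*20) = √(-12197 - 627*(-420)) = √(-12197 + 263340) = √251143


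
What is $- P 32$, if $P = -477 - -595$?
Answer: $-3776$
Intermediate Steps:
$P = 118$ ($P = -477 + 595 = 118$)
$- P 32 = - 118 \cdot 32 = \left(-1\right) 3776 = -3776$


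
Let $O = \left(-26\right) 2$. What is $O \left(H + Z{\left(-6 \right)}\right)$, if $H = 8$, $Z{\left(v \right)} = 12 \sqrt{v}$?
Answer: $-416 - 624 i \sqrt{6} \approx -416.0 - 1528.5 i$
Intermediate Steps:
$O = -52$
$O \left(H + Z{\left(-6 \right)}\right) = - 52 \left(8 + 12 \sqrt{-6}\right) = - 52 \left(8 + 12 i \sqrt{6}\right) = -416 - 624 i \sqrt{6}$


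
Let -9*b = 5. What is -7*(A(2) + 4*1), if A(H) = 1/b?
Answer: -77/5 ≈ -15.400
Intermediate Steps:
b = -5/9 (b = -⅑*5 = -5/9 ≈ -0.55556)
A(H) = -9/5 (A(H) = 1/(-5/9) = -9/5)
-7*(A(2) + 4*1) = -7*(-9/5 + 4*1) = -7*(-9/5 + 4) = -7*11/5 = -77/5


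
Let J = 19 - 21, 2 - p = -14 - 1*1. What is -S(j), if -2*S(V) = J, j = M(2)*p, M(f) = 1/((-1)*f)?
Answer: -1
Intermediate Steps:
p = 17 (p = 2 - (-14 - 1*1) = 2 - (-14 - 1) = 2 - 1*(-15) = 2 + 15 = 17)
M(f) = -1/f
j = -17/2 (j = -1/2*17 = -1*½*17 = -½*17 = -17/2 ≈ -8.5000)
J = -2
S(V) = 1 (S(V) = -½*(-2) = 1)
-S(j) = -1*1 = -1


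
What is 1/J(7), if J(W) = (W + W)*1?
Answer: 1/14 ≈ 0.071429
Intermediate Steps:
J(W) = 2*W (J(W) = (2*W)*1 = 2*W)
1/J(7) = 1/(2*7) = 1/14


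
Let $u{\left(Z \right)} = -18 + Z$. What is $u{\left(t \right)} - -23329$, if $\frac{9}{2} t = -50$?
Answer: $\frac{209699}{9} \approx 23300.0$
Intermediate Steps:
$t = - \frac{100}{9}$ ($t = \frac{2}{9} \left(-50\right) = - \frac{100}{9} \approx -11.111$)
$u{\left(t \right)} - -23329 = \left(-18 - \frac{100}{9}\right) - -23329 = - \frac{262}{9} + 23329 = \frac{209699}{9}$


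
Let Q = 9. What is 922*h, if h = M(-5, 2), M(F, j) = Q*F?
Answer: -41490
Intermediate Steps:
M(F, j) = 9*F
h = -45 (h = 9*(-5) = -45)
922*h = 922*(-45) = -41490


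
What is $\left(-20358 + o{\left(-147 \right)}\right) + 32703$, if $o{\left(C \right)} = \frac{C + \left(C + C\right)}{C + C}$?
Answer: $\frac{24693}{2} \approx 12347.0$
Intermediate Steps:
$o{\left(C \right)} = \frac{3}{2}$ ($o{\left(C \right)} = \frac{C + 2 C}{2 C} = 3 C \frac{1}{2 C} = \frac{3}{2}$)
$\left(-20358 + o{\left(-147 \right)}\right) + 32703 = \left(-20358 + \frac{3}{2}\right) + 32703 = - \frac{40713}{2} + 32703 = \frac{24693}{2}$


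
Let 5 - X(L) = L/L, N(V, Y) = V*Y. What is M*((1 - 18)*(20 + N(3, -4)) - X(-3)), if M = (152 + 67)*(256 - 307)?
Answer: 1563660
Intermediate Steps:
X(L) = 4 (X(L) = 5 - L/L = 5 - 1*1 = 5 - 1 = 4)
M = -11169 (M = 219*(-51) = -11169)
M*((1 - 18)*(20 + N(3, -4)) - X(-3)) = -11169*((1 - 18)*(20 + 3*(-4)) - 1*4) = -11169*(-17*(20 - 12) - 4) = -11169*(-17*8 - 4) = -11169*(-136 - 4) = -11169*(-140) = 1563660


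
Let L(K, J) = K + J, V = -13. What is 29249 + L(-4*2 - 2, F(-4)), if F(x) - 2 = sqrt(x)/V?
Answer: 29241 - 2*I/13 ≈ 29241.0 - 0.15385*I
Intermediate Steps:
F(x) = 2 - sqrt(x)/13 (F(x) = 2 + sqrt(x)/(-13) = 2 - sqrt(x)/13)
L(K, J) = J + K
29249 + L(-4*2 - 2, F(-4)) = 29249 + ((2 - 2*I/13) + (-4*2 - 2)) = 29249 + ((2 - 2*I/13) + (-8 - 2)) = 29249 + ((2 - 2*I/13) - 10) = 29249 + (-8 - 2*I/13) = 29241 - 2*I/13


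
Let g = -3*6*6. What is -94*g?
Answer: 10152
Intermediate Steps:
g = -108 (g = -18*6 = -108)
-94*g = -94*(-108) = 10152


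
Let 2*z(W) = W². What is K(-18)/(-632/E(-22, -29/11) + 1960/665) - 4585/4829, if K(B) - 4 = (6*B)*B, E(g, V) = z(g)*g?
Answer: 118767690029/187215501 ≈ 634.39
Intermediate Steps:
z(W) = W²/2
E(g, V) = g³/2 (E(g, V) = (g²/2)*g = g³/2)
K(B) = 4 + 6*B² (K(B) = 4 + (6*B)*B = 4 + 6*B²)
K(-18)/(-632/E(-22, -29/11) + 1960/665) - 4585/4829 = (4 + 6*(-18)²)/(-632/((½)*(-22)³) + 1960/665) - 4585/4829 = (4 + 6*324)/(-632/((½)*(-10648)) + 1960*(1/665)) - 4585*1/4829 = (4 + 1944)/(-632/(-5324) + 56/19) - 4585/4829 = 1948/(-632*(-1/5324) + 56/19) - 4585/4829 = 1948/(158/1331 + 56/19) - 4585/4829 = 1948/(77538/25289) - 4585/4829 = 1948*(25289/77538) - 4585/4829 = 24631486/38769 - 4585/4829 = 118767690029/187215501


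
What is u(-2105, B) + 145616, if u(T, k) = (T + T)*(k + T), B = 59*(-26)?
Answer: 15465806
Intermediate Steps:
B = -1534
u(T, k) = 2*T*(T + k) (u(T, k) = (2*T)*(T + k) = 2*T*(T + k))
u(-2105, B) + 145616 = 2*(-2105)*(-2105 - 1534) + 145616 = 2*(-2105)*(-3639) + 145616 = 15320190 + 145616 = 15465806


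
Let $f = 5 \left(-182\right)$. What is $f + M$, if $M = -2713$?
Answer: $-3623$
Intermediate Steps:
$f = -910$
$f + M = -910 - 2713 = -3623$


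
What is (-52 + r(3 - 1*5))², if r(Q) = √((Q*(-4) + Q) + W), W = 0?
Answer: (52 - √6)² ≈ 2455.3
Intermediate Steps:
r(Q) = √3*√(-Q) (r(Q) = √((Q*(-4) + Q) + 0) = √((-4*Q + Q) + 0) = √(-3*Q + 0) = √(-3*Q) = √3*√(-Q))
(-52 + r(3 - 1*5))² = (-52 + √3*√(-(3 - 1*5)))² = (-52 + √3*√(-(3 - 5)))² = (-52 + √3*√(-1*(-2)))² = (-52 + √3*√2)² = (-52 + √6)²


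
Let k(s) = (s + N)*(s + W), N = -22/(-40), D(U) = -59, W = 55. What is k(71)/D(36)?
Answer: -90153/590 ≈ -152.80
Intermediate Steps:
N = 11/20 (N = -22*(-1/40) = 11/20 ≈ 0.55000)
k(s) = (55 + s)*(11/20 + s) (k(s) = (s + 11/20)*(s + 55) = (11/20 + s)*(55 + s) = (55 + s)*(11/20 + s))
k(71)/D(36) = (121/4 + 71**2 + (1111/20)*71)/(-59) = (121/4 + 5041 + 78881/20)*(-1/59) = (90153/10)*(-1/59) = -90153/590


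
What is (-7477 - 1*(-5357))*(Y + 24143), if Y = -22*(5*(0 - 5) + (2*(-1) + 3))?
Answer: -52302520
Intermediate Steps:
Y = 528 (Y = -22*(5*(-5) + (-2 + 3)) = -22*(-25 + 1) = -22*(-24) = 528)
(-7477 - 1*(-5357))*(Y + 24143) = (-7477 - 1*(-5357))*(528 + 24143) = (-7477 + 5357)*24671 = -2120*24671 = -52302520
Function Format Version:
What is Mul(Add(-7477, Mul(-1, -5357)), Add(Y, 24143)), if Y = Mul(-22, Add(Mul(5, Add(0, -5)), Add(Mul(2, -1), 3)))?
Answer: -52302520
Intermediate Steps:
Y = 528 (Y = Mul(-22, Add(Mul(5, -5), Add(-2, 3))) = Mul(-22, Add(-25, 1)) = Mul(-22, -24) = 528)
Mul(Add(-7477, Mul(-1, -5357)), Add(Y, 24143)) = Mul(Add(-7477, Mul(-1, -5357)), Add(528, 24143)) = Mul(Add(-7477, 5357), 24671) = Mul(-2120, 24671) = -52302520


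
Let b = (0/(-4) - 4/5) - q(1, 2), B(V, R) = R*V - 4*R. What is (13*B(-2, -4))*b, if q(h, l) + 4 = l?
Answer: 1872/5 ≈ 374.40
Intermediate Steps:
B(V, R) = -4*R + R*V
q(h, l) = -4 + l
b = 6/5 (b = (0/(-4) - 4/5) - (-4 + 2) = (0*(-¼) - 4*⅕) - 1*(-2) = (0 - ⅘) + 2 = -⅘ + 2 = 6/5 ≈ 1.2000)
(13*B(-2, -4))*b = (13*(-4*(-4 - 2)))*(6/5) = (13*(-4*(-6)))*(6/5) = (13*24)*(6/5) = 312*(6/5) = 1872/5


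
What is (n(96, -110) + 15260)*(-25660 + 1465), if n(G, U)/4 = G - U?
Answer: -389152380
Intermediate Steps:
n(G, U) = -4*U + 4*G (n(G, U) = 4*(G - U) = -4*U + 4*G)
(n(96, -110) + 15260)*(-25660 + 1465) = ((-4*(-110) + 4*96) + 15260)*(-25660 + 1465) = ((440 + 384) + 15260)*(-24195) = (824 + 15260)*(-24195) = 16084*(-24195) = -389152380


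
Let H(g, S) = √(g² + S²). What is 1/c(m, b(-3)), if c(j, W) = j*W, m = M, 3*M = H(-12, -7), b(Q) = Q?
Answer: -√193/193 ≈ -0.071982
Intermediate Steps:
H(g, S) = √(S² + g²)
M = √193/3 (M = √((-7)² + (-12)²)/3 = √(49 + 144)/3 = √193/3 ≈ 4.6308)
m = √193/3 ≈ 4.6308
c(j, W) = W*j
1/c(m, b(-3)) = 1/(-√193) = -√193/193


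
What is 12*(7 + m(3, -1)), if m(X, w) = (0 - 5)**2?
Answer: 384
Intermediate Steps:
m(X, w) = 25 (m(X, w) = (-5)**2 = 25)
12*(7 + m(3, -1)) = 12*(7 + 25) = 12*32 = 384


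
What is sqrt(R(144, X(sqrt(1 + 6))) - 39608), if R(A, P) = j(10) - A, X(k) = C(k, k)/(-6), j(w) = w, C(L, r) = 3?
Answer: I*sqrt(39742) ≈ 199.35*I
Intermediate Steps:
X(k) = -1/2 (X(k) = 3/(-6) = 3*(-1/6) = -1/2)
R(A, P) = 10 - A
sqrt(R(144, X(sqrt(1 + 6))) - 39608) = sqrt((10 - 1*144) - 39608) = sqrt((10 - 144) - 39608) = sqrt(-134 - 39608) = sqrt(-39742) = I*sqrt(39742)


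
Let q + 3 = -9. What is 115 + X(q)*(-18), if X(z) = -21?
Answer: 493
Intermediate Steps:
q = -12 (q = -3 - 9 = -12)
115 + X(q)*(-18) = 115 - 21*(-18) = 115 + 378 = 493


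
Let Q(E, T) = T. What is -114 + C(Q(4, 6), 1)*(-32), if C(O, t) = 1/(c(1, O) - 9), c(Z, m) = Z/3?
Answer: -1434/13 ≈ -110.31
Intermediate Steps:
c(Z, m) = Z/3 (c(Z, m) = Z*(⅓) = Z/3)
C(O, t) = -3/26 (C(O, t) = 1/((⅓)*1 - 9) = 1/(⅓ - 9) = 1/(-26/3) = -3/26)
-114 + C(Q(4, 6), 1)*(-32) = -114 - 3/26*(-32) = -114 + 48/13 = -1434/13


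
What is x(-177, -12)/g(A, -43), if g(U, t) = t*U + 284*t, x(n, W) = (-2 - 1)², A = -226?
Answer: -9/2494 ≈ -0.0036087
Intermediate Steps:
x(n, W) = 9 (x(n, W) = (-3)² = 9)
g(U, t) = 284*t + U*t (g(U, t) = U*t + 284*t = 284*t + U*t)
x(-177, -12)/g(A, -43) = 9/((-43*(284 - 226))) = 9/((-43*58)) = 9/(-2494) = 9*(-1/2494) = -9/2494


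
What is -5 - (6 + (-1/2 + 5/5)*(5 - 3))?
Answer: -12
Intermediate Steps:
-5 - (6 + (-1/2 + 5/5)*(5 - 3)) = -5 - (6 + (-1*1/2 + 5*(1/5))*2) = -5 - (6 + (-1/2 + 1)*2) = -5 - (6 + (1/2)*2) = -5 - (6 + 1) = -5 - 1*7 = -5 - 7 = -12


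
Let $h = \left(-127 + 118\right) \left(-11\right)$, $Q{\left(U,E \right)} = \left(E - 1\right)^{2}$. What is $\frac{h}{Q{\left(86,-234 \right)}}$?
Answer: $\frac{99}{55225} \approx 0.0017927$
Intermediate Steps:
$Q{\left(U,E \right)} = \left(-1 + E\right)^{2}$
$h = 99$ ($h = \left(-9\right) \left(-11\right) = 99$)
$\frac{h}{Q{\left(86,-234 \right)}} = \frac{99}{\left(-1 - 234\right)^{2}} = \frac{99}{\left(-235\right)^{2}} = \frac{99}{55225}$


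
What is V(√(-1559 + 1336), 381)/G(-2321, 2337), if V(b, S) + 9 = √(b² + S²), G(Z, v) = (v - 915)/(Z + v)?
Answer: -8/79 + 8*√144938/711 ≈ 4.1824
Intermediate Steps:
G(Z, v) = (-915 + v)/(Z + v)
V(b, S) = -9 + √(S² + b²) (V(b, S) = -9 + √(b² + S²) = -9 + √(S² + b²))
V(√(-1559 + 1336), 381)/G(-2321, 2337) = (-9 + √(381² + (√(-1559 + 1336))²))/(((-915 + 2337)/(-2321 + 2337))) = (-9 + √(145161 + (√(-223))²))/((1422/16)) = (-9 + √(145161 + (I*√223)²))/(((1/16)*1422)) = (-9 + √(145161 - 223))/(711/8) = (-9 + √144938)*(8/711) = -8/79 + 8*√144938/711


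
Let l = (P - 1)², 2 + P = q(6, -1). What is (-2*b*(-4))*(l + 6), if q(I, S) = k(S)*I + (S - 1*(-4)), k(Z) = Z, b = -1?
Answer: -336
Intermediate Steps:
q(I, S) = 4 + S + I*S (q(I, S) = S*I + (S - 1*(-4)) = I*S + (S + 4) = I*S + (4 + S) = 4 + S + I*S)
P = -5 (P = -2 + (4 - 1 + 6*(-1)) = -2 + (4 - 1 - 6) = -2 - 3 = -5)
l = 36 (l = (-5 - 1)² = (-6)² = 36)
(-2*b*(-4))*(l + 6) = (-2*(-1)*(-4))*(36 + 6) = (2*(-4))*42 = -8*42 = -336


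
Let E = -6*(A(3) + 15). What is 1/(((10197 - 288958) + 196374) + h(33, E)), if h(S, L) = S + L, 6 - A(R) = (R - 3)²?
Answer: -1/82480 ≈ -1.2124e-5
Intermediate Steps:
A(R) = 6 - (-3 + R)² (A(R) = 6 - (R - 3)² = 6 - (-3 + R)²)
E = -126 (E = -6*((6 - (-3 + 3)²) + 15) = -6*((6 - 1*0²) + 15) = -6*((6 - 1*0) + 15) = -6*((6 + 0) + 15) = -6*(6 + 15) = -6*21 = -126)
h(S, L) = L + S
1/(((10197 - 288958) + 196374) + h(33, E)) = 1/(((10197 - 288958) + 196374) + (-126 + 33)) = 1/((-278761 + 196374) - 93) = 1/(-82387 - 93) = 1/(-82480) = -1/82480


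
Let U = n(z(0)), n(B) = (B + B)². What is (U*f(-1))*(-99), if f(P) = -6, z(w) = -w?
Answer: 0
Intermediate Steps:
n(B) = 4*B² (n(B) = (2*B)² = 4*B²)
U = 0 (U = 4*(-1*0)² = 4*0² = 4*0 = 0)
(U*f(-1))*(-99) = (0*(-6))*(-99) = 0*(-99) = 0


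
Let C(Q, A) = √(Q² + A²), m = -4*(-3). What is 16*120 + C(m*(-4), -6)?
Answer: 1920 + 6*√65 ≈ 1968.4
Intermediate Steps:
m = 12
C(Q, A) = √(A² + Q²)
16*120 + C(m*(-4), -6) = 16*120 + √((-6)² + (12*(-4))²) = 1920 + √(36 + (-48)²) = 1920 + √(36 + 2304) = 1920 + √2340 = 1920 + 6*√65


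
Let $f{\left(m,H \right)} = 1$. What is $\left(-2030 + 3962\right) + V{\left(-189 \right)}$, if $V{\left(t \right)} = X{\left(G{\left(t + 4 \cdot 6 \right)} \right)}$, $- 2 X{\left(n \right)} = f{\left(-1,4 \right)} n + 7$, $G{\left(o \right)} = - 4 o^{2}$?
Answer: $\frac{112757}{2} \approx 56379.0$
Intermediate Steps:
$X{\left(n \right)} = - \frac{7}{2} - \frac{n}{2}$ ($X{\left(n \right)} = - \frac{1 n + 7}{2} = - \frac{n + 7}{2} = - \frac{7 + n}{2} = - \frac{7}{2} - \frac{n}{2}$)
$V{\left(t \right)} = - \frac{7}{2} + 2 \left(24 + t\right)^{2}$ ($V{\left(t \right)} = - \frac{7}{2} - \frac{\left(-4\right) \left(t + 4 \cdot 6\right)^{2}}{2} = - \frac{7}{2} - \frac{\left(-4\right) \left(t + 24\right)^{2}}{2} = - \frac{7}{2} - \frac{\left(-4\right) \left(24 + t\right)^{2}}{2} = - \frac{7}{2} + 2 \left(24 + t\right)^{2}$)
$\left(-2030 + 3962\right) + V{\left(-189 \right)} = \left(-2030 + 3962\right) - \left(\frac{7}{2} - 2 \left(24 - 189\right)^{2}\right) = 1932 - \left(\frac{7}{2} - 2 \left(-165\right)^{2}\right) = 1932 + \left(- \frac{7}{2} + 2 \cdot 27225\right) = 1932 + \left(- \frac{7}{2} + 54450\right) = 1932 + \frac{108893}{2} = \frac{112757}{2}$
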